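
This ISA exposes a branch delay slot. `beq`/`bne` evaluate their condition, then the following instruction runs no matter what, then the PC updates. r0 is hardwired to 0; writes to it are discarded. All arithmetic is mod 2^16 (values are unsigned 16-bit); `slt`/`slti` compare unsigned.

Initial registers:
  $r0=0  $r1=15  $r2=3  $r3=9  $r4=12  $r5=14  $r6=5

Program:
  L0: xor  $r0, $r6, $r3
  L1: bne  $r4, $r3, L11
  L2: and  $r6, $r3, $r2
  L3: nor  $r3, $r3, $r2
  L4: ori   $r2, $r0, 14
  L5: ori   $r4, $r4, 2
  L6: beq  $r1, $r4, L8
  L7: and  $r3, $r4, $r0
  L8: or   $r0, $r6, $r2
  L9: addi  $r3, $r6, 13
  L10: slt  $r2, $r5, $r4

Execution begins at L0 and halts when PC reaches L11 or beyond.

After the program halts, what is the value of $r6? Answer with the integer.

1

  step pc=0: xor  $r0, $r6, $r3  regs=(0,15,3,9,12,14,5)
  step pc=1: bne  $r4, $r3, L11  cond=T  regs=(0,15,3,9,12,14,5)
  step pc=2: and  $r6, $r3, $r2  regs=(0,15,3,9,12,14,1)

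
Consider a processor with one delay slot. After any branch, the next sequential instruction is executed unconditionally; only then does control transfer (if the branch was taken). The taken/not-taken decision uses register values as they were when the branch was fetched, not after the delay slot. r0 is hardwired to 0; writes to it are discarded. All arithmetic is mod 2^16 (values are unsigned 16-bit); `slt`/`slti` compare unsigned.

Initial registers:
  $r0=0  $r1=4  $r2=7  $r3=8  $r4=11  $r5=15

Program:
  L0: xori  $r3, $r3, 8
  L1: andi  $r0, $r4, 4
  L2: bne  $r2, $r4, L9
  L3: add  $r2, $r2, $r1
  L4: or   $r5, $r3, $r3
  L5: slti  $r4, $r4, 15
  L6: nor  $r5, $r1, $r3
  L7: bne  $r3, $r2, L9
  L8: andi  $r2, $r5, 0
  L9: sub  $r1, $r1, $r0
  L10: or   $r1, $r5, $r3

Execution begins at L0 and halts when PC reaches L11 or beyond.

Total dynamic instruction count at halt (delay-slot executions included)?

  step pc=0: xori  $r3, $r3, 8  regs=(0,4,7,0,11,15)
  step pc=1: andi  $r0, $r4, 4  regs=(0,4,7,0,11,15)
  step pc=2: bne  $r2, $r4, L9  cond=T  regs=(0,4,7,0,11,15)
  step pc=3: add  $r2, $r2, $r1  regs=(0,4,11,0,11,15)
  step pc=9: sub  $r1, $r1, $r0  regs=(0,4,11,0,11,15)
  step pc=10: or   $r1, $r5, $r3  regs=(0,15,11,0,11,15)

6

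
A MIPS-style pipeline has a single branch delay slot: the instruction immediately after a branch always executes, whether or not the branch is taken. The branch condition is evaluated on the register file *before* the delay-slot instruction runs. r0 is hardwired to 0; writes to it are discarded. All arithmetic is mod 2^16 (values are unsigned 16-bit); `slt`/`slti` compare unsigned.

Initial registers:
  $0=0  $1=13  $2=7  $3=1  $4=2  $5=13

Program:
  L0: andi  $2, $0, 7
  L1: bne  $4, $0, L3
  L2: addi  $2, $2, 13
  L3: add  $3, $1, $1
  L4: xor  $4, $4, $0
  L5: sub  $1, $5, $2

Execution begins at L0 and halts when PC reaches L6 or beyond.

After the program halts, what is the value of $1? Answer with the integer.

0

  step pc=0: andi  $2, $0, 7  regs=(0,13,0,1,2,13)
  step pc=1: bne  $4, $0, L3  cond=T  regs=(0,13,0,1,2,13)
  step pc=2: addi  $2, $2, 13  regs=(0,13,13,1,2,13)
  step pc=3: add  $3, $1, $1  regs=(0,13,13,26,2,13)
  step pc=4: xor  $4, $4, $0  regs=(0,13,13,26,2,13)
  step pc=5: sub  $1, $5, $2  regs=(0,0,13,26,2,13)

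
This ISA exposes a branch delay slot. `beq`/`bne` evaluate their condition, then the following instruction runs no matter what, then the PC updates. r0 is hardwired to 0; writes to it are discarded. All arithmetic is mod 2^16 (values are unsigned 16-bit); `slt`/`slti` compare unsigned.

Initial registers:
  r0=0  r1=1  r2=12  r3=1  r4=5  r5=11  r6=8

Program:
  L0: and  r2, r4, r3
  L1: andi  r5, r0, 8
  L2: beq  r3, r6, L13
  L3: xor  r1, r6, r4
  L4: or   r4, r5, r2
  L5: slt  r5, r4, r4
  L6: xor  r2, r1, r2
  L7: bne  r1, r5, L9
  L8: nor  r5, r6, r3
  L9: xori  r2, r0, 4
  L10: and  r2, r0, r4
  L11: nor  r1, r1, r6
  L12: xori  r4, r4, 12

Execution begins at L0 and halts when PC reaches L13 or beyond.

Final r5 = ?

[0] and  r2, r4, r3  →  {r0:0, r1:1, r2:1, r3:1, r4:5, r5:11, r6:8}
[1] andi  r5, r0, 8  →  {r0:0, r1:1, r2:1, r3:1, r4:5, r5:0, r6:8}
[2] beq  r3, r6, L13  →  {r0:0, r1:1, r2:1, r3:1, r4:5, r5:0, r6:8}  ⟨branch fallthrough⟩
[3] xor  r1, r6, r4  →  {r0:0, r1:13, r2:1, r3:1, r4:5, r5:0, r6:8}
[4] or   r4, r5, r2  →  {r0:0, r1:13, r2:1, r3:1, r4:1, r5:0, r6:8}
[5] slt  r5, r4, r4  →  {r0:0, r1:13, r2:1, r3:1, r4:1, r5:0, r6:8}
[6] xor  r2, r1, r2  →  {r0:0, r1:13, r2:12, r3:1, r4:1, r5:0, r6:8}
[7] bne  r1, r5, L9  →  {r0:0, r1:13, r2:12, r3:1, r4:1, r5:0, r6:8}  ⟨branch taken⟩
[8] nor  r5, r6, r3  →  {r0:0, r1:13, r2:12, r3:1, r4:1, r5:65526, r6:8}
[9] xori  r2, r0, 4  →  {r0:0, r1:13, r2:4, r3:1, r4:1, r5:65526, r6:8}
[10] and  r2, r0, r4  →  {r0:0, r1:13, r2:0, r3:1, r4:1, r5:65526, r6:8}
[11] nor  r1, r1, r6  →  {r0:0, r1:65522, r2:0, r3:1, r4:1, r5:65526, r6:8}
[12] xori  r4, r4, 12  →  {r0:0, r1:65522, r2:0, r3:1, r4:13, r5:65526, r6:8}

65526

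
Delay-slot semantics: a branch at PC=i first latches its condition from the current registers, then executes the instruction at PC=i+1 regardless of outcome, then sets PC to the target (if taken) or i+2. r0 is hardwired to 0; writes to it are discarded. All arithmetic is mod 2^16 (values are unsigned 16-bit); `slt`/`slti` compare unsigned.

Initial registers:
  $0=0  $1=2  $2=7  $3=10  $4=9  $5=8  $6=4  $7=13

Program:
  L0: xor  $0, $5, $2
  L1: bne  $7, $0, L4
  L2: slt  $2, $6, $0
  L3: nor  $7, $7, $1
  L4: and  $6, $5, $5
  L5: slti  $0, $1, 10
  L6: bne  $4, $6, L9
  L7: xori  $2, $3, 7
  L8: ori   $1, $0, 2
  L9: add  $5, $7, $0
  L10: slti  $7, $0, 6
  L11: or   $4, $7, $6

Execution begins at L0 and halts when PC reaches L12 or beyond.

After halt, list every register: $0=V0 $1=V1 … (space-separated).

  step pc=0: xor  $0, $5, $2  regs=(0,2,7,10,9,8,4,13)
  step pc=1: bne  $7, $0, L4  cond=T  regs=(0,2,7,10,9,8,4,13)
  step pc=2: slt  $2, $6, $0  regs=(0,2,0,10,9,8,4,13)
  step pc=4: and  $6, $5, $5  regs=(0,2,0,10,9,8,8,13)
  step pc=5: slti  $0, $1, 10  regs=(0,2,0,10,9,8,8,13)
  step pc=6: bne  $4, $6, L9  cond=T  regs=(0,2,0,10,9,8,8,13)
  step pc=7: xori  $2, $3, 7  regs=(0,2,13,10,9,8,8,13)
  step pc=9: add  $5, $7, $0  regs=(0,2,13,10,9,13,8,13)
  step pc=10: slti  $7, $0, 6  regs=(0,2,13,10,9,13,8,1)
  step pc=11: or   $4, $7, $6  regs=(0,2,13,10,9,13,8,1)

$0=0 $1=2 $2=13 $3=10 $4=9 $5=13 $6=8 $7=1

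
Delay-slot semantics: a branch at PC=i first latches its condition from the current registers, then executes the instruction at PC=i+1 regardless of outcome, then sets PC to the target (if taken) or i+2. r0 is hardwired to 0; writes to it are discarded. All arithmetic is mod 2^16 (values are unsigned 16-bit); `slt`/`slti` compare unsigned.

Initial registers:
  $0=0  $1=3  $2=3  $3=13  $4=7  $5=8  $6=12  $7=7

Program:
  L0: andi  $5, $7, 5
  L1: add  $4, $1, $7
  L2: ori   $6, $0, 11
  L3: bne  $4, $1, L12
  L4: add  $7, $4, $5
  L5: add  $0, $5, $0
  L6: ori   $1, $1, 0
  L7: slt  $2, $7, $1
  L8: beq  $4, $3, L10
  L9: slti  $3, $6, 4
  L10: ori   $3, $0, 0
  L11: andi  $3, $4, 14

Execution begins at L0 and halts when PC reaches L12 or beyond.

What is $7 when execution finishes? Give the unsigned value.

#0 andi  $5, $7, 5 ; 0/3/3/13/7/5/12/7
#1 add  $4, $1, $7 ; 0/3/3/13/10/5/12/7
#2 ori   $6, $0, 11 ; 0/3/3/13/10/5/11/7
#3 bne  $4, $1, L12 ; 0/3/3/13/10/5/11/7 ; →target
#4 add  $7, $4, $5 ; 0/3/3/13/10/5/11/15

15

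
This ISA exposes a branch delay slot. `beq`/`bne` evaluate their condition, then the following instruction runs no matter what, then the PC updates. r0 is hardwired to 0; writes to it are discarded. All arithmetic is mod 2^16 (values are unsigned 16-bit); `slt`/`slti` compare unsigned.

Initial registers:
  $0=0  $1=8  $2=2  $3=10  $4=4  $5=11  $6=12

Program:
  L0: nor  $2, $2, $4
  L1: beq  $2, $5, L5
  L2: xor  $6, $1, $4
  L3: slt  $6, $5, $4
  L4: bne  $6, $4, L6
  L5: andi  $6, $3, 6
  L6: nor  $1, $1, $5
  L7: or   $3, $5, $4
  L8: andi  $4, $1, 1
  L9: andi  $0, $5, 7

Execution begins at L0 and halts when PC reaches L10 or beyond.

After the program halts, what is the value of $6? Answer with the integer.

2

  step pc=0: nor  $2, $2, $4  regs=(0,8,65529,10,4,11,12)
  step pc=1: beq  $2, $5, L5  cond=F  regs=(0,8,65529,10,4,11,12)
  step pc=2: xor  $6, $1, $4  regs=(0,8,65529,10,4,11,12)
  step pc=3: slt  $6, $5, $4  regs=(0,8,65529,10,4,11,0)
  step pc=4: bne  $6, $4, L6  cond=T  regs=(0,8,65529,10,4,11,0)
  step pc=5: andi  $6, $3, 6  regs=(0,8,65529,10,4,11,2)
  step pc=6: nor  $1, $1, $5  regs=(0,65524,65529,10,4,11,2)
  step pc=7: or   $3, $5, $4  regs=(0,65524,65529,15,4,11,2)
  step pc=8: andi  $4, $1, 1  regs=(0,65524,65529,15,0,11,2)
  step pc=9: andi  $0, $5, 7  regs=(0,65524,65529,15,0,11,2)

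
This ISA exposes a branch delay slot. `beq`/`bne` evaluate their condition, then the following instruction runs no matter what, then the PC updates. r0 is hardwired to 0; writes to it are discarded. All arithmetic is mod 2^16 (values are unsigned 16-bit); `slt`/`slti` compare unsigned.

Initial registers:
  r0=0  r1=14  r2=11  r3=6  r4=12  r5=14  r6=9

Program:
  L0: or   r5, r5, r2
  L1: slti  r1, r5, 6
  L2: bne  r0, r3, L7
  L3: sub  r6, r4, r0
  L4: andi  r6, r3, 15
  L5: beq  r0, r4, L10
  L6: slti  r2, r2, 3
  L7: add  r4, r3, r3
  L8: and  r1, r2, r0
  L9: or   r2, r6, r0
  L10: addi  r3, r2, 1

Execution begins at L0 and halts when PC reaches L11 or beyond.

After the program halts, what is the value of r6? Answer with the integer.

#0 or   r5, r5, r2 ; 0/14/11/6/12/15/9
#1 slti  r1, r5, 6 ; 0/0/11/6/12/15/9
#2 bne  r0, r3, L7 ; 0/0/11/6/12/15/9 ; →target
#3 sub  r6, r4, r0 ; 0/0/11/6/12/15/12
#7 add  r4, r3, r3 ; 0/0/11/6/12/15/12
#8 and  r1, r2, r0 ; 0/0/11/6/12/15/12
#9 or   r2, r6, r0 ; 0/0/12/6/12/15/12
#10 addi  r3, r2, 1 ; 0/0/12/13/12/15/12

12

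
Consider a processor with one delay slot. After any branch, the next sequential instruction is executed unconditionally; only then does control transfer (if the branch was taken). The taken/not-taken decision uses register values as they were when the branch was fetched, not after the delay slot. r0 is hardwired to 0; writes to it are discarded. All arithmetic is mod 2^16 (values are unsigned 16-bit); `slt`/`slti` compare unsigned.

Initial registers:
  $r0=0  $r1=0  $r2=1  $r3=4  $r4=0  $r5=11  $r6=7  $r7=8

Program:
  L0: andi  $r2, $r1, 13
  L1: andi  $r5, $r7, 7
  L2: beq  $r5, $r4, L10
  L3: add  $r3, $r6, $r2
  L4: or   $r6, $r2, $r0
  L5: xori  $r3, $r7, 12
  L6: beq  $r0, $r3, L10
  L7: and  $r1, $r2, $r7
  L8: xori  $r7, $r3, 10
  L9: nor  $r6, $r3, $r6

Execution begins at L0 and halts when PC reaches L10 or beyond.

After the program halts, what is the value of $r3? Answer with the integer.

7

PC=0  andi  $r2, $r1, 13     | $r0=0 $r1=0 $r2=0 $r3=4 $r4=0 $r5=11 $r6=7 $r7=8
PC=1  andi  $r5, $r7, 7      | $r0=0 $r1=0 $r2=0 $r3=4 $r4=0 $r5=0 $r6=7 $r7=8
PC=2  beq  $r5, $r4, L10     | $r0=0 $r1=0 $r2=0 $r3=4 $r4=0 $r5=0 $r6=7 $r7=8  [TAKEN]
PC=3  add  $r3, $r6, $r2     | $r0=0 $r1=0 $r2=0 $r3=7 $r4=0 $r5=0 $r6=7 $r7=8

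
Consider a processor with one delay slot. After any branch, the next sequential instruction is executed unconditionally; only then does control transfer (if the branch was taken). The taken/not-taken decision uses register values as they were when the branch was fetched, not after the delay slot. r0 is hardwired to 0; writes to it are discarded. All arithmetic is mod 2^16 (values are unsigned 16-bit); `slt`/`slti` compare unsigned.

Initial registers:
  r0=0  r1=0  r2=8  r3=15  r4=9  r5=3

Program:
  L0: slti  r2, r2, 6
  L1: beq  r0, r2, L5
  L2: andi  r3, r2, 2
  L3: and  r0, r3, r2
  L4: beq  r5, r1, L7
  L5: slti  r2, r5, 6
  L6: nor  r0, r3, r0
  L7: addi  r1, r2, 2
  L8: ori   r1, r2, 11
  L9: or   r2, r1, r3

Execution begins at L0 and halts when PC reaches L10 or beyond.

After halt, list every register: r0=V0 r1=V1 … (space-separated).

[0] slti  r2, r2, 6  →  {r0:0, r1:0, r2:0, r3:15, r4:9, r5:3}
[1] beq  r0, r2, L5  →  {r0:0, r1:0, r2:0, r3:15, r4:9, r5:3}  ⟨branch taken⟩
[2] andi  r3, r2, 2  →  {r0:0, r1:0, r2:0, r3:0, r4:9, r5:3}
[5] slti  r2, r5, 6  →  {r0:0, r1:0, r2:1, r3:0, r4:9, r5:3}
[6] nor  r0, r3, r0  →  {r0:0, r1:0, r2:1, r3:0, r4:9, r5:3}
[7] addi  r1, r2, 2  →  {r0:0, r1:3, r2:1, r3:0, r4:9, r5:3}
[8] ori   r1, r2, 11  →  {r0:0, r1:11, r2:1, r3:0, r4:9, r5:3}
[9] or   r2, r1, r3  →  {r0:0, r1:11, r2:11, r3:0, r4:9, r5:3}

r0=0 r1=11 r2=11 r3=0 r4=9 r5=3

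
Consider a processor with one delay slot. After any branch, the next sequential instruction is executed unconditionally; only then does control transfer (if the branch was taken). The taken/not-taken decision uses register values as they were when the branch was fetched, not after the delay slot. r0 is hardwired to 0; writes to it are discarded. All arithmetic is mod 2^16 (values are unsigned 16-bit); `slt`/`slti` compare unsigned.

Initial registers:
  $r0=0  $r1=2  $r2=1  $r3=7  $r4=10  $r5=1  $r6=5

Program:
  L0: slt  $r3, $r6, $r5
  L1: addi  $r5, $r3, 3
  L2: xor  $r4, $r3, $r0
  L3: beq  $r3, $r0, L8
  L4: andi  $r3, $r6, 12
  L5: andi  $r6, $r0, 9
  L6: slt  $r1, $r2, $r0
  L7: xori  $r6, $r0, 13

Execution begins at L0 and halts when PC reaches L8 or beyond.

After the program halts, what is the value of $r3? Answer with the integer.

#0 slt  $r3, $r6, $r5 ; 0/2/1/0/10/1/5
#1 addi  $r5, $r3, 3 ; 0/2/1/0/10/3/5
#2 xor  $r4, $r3, $r0 ; 0/2/1/0/0/3/5
#3 beq  $r3, $r0, L8 ; 0/2/1/0/0/3/5 ; →target
#4 andi  $r3, $r6, 12 ; 0/2/1/4/0/3/5

4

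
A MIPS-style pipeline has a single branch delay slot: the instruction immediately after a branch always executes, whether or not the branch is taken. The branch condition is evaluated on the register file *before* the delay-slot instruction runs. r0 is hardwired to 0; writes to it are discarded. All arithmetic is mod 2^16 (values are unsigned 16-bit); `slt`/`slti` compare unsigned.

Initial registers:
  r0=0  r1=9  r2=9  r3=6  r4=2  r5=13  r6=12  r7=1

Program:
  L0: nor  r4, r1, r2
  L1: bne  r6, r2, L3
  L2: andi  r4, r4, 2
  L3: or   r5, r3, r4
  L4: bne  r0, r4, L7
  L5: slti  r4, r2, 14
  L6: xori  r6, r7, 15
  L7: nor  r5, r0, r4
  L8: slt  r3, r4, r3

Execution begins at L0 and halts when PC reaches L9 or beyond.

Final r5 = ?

#0 nor  r4, r1, r2 ; 0/9/9/6/65526/13/12/1
#1 bne  r6, r2, L3 ; 0/9/9/6/65526/13/12/1 ; →target
#2 andi  r4, r4, 2 ; 0/9/9/6/2/13/12/1
#3 or   r5, r3, r4 ; 0/9/9/6/2/6/12/1
#4 bne  r0, r4, L7 ; 0/9/9/6/2/6/12/1 ; →target
#5 slti  r4, r2, 14 ; 0/9/9/6/1/6/12/1
#7 nor  r5, r0, r4 ; 0/9/9/6/1/65534/12/1
#8 slt  r3, r4, r3 ; 0/9/9/1/1/65534/12/1

65534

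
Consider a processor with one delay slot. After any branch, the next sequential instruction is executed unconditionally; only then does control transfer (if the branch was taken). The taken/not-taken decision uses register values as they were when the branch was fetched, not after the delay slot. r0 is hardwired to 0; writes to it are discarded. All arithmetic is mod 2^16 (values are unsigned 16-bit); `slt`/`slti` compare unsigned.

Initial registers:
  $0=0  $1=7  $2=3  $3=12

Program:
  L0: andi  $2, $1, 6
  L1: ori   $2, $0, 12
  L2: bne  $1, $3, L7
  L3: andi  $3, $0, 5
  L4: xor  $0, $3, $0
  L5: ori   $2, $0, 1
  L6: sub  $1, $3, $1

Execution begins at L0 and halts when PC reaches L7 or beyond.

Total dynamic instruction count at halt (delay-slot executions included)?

#0 andi  $2, $1, 6 ; 0/7/6/12
#1 ori   $2, $0, 12 ; 0/7/12/12
#2 bne  $1, $3, L7 ; 0/7/12/12 ; →target
#3 andi  $3, $0, 5 ; 0/7/12/0

4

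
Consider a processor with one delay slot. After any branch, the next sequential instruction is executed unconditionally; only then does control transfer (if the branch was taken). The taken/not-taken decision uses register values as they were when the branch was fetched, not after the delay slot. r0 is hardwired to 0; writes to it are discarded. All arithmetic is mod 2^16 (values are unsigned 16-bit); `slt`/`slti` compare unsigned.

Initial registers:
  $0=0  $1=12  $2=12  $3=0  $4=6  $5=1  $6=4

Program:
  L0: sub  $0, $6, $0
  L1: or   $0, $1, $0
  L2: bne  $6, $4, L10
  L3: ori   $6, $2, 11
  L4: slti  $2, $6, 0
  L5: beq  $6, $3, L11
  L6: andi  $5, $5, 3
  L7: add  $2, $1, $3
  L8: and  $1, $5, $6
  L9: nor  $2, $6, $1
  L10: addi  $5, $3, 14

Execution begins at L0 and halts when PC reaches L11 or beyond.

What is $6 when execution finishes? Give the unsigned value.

15

#0 sub  $0, $6, $0 ; 0/12/12/0/6/1/4
#1 or   $0, $1, $0 ; 0/12/12/0/6/1/4
#2 bne  $6, $4, L10 ; 0/12/12/0/6/1/4 ; →target
#3 ori   $6, $2, 11 ; 0/12/12/0/6/1/15
#10 addi  $5, $3, 14 ; 0/12/12/0/6/14/15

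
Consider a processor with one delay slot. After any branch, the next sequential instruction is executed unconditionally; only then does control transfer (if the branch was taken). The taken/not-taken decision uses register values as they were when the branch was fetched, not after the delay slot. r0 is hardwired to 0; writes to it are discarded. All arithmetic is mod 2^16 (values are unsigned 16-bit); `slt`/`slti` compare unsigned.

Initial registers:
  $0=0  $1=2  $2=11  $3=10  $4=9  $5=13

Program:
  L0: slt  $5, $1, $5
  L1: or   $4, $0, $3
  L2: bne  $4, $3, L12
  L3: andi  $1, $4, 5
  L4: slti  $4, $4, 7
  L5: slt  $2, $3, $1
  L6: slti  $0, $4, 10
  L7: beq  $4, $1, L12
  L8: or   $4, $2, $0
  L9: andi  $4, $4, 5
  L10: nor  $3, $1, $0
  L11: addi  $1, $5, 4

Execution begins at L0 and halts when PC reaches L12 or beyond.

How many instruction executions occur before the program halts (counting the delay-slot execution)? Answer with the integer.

PC=0  slt  $5, $1, $5        | $0=0 $1=2 $2=11 $3=10 $4=9 $5=1
PC=1  or   $4, $0, $3        | $0=0 $1=2 $2=11 $3=10 $4=10 $5=1
PC=2  bne  $4, $3, L12       | $0=0 $1=2 $2=11 $3=10 $4=10 $5=1  [not taken]
PC=3  andi  $1, $4, 5        | $0=0 $1=0 $2=11 $3=10 $4=10 $5=1
PC=4  slti  $4, $4, 7        | $0=0 $1=0 $2=11 $3=10 $4=0 $5=1
PC=5  slt  $2, $3, $1        | $0=0 $1=0 $2=0 $3=10 $4=0 $5=1
PC=6  slti  $0, $4, 10       | $0=0 $1=0 $2=0 $3=10 $4=0 $5=1
PC=7  beq  $4, $1, L12       | $0=0 $1=0 $2=0 $3=10 $4=0 $5=1  [TAKEN]
PC=8  or   $4, $2, $0        | $0=0 $1=0 $2=0 $3=10 $4=0 $5=1

9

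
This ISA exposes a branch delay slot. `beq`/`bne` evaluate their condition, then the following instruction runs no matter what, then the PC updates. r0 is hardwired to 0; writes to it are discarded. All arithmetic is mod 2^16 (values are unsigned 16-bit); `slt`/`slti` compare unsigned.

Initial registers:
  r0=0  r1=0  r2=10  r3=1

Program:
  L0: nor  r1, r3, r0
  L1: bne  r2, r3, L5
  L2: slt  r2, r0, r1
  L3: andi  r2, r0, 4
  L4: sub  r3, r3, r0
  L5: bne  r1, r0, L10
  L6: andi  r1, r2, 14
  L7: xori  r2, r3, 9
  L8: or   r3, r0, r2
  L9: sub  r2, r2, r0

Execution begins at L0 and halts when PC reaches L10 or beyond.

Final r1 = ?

0

  step pc=0: nor  r1, r3, r0  regs=(0,65534,10,1)
  step pc=1: bne  r2, r3, L5  cond=T  regs=(0,65534,10,1)
  step pc=2: slt  r2, r0, r1  regs=(0,65534,1,1)
  step pc=5: bne  r1, r0, L10  cond=T  regs=(0,65534,1,1)
  step pc=6: andi  r1, r2, 14  regs=(0,0,1,1)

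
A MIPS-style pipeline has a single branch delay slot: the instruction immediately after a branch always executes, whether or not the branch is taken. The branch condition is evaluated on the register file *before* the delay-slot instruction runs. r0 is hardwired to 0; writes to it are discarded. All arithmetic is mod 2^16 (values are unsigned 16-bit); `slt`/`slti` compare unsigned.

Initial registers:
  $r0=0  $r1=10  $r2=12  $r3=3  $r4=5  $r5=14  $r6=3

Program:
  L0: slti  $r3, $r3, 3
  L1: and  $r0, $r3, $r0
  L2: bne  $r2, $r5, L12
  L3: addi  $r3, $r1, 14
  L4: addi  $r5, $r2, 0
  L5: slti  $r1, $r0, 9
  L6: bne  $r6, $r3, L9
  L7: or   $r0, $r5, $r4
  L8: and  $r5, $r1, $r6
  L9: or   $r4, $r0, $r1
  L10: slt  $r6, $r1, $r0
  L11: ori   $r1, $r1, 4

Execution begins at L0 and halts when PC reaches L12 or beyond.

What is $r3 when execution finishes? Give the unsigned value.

24

  step pc=0: slti  $r3, $r3, 3  regs=(0,10,12,0,5,14,3)
  step pc=1: and  $r0, $r3, $r0  regs=(0,10,12,0,5,14,3)
  step pc=2: bne  $r2, $r5, L12  cond=T  regs=(0,10,12,0,5,14,3)
  step pc=3: addi  $r3, $r1, 14  regs=(0,10,12,24,5,14,3)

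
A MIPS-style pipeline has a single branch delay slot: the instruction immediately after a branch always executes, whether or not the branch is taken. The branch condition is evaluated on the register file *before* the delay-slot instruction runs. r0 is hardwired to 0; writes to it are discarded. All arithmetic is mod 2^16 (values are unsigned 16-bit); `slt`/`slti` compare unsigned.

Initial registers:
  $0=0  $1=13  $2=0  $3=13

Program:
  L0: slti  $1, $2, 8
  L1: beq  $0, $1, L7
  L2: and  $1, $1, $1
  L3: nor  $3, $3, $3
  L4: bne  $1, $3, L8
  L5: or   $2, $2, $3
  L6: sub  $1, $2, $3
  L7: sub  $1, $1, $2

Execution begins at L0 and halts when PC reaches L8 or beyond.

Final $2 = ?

65522

[0] slti  $1, $2, 8  →  {$0:0, $1:1, $2:0, $3:13}
[1] beq  $0, $1, L7  →  {$0:0, $1:1, $2:0, $3:13}  ⟨branch fallthrough⟩
[2] and  $1, $1, $1  →  {$0:0, $1:1, $2:0, $3:13}
[3] nor  $3, $3, $3  →  {$0:0, $1:1, $2:0, $3:65522}
[4] bne  $1, $3, L8  →  {$0:0, $1:1, $2:0, $3:65522}  ⟨branch taken⟩
[5] or   $2, $2, $3  →  {$0:0, $1:1, $2:65522, $3:65522}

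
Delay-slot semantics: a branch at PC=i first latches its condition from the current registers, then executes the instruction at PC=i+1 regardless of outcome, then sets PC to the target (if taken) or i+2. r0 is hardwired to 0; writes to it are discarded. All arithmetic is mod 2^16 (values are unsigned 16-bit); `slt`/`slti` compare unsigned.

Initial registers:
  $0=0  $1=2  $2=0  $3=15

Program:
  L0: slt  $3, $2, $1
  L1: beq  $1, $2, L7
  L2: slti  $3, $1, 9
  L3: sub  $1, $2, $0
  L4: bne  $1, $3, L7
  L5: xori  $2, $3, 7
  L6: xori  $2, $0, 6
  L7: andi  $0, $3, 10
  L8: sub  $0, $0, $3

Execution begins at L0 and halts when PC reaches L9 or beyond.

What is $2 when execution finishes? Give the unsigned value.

6

  step pc=0: slt  $3, $2, $1  regs=(0,2,0,1)
  step pc=1: beq  $1, $2, L7  cond=F  regs=(0,2,0,1)
  step pc=2: slti  $3, $1, 9  regs=(0,2,0,1)
  step pc=3: sub  $1, $2, $0  regs=(0,0,0,1)
  step pc=4: bne  $1, $3, L7  cond=T  regs=(0,0,0,1)
  step pc=5: xori  $2, $3, 7  regs=(0,0,6,1)
  step pc=7: andi  $0, $3, 10  regs=(0,0,6,1)
  step pc=8: sub  $0, $0, $3  regs=(0,0,6,1)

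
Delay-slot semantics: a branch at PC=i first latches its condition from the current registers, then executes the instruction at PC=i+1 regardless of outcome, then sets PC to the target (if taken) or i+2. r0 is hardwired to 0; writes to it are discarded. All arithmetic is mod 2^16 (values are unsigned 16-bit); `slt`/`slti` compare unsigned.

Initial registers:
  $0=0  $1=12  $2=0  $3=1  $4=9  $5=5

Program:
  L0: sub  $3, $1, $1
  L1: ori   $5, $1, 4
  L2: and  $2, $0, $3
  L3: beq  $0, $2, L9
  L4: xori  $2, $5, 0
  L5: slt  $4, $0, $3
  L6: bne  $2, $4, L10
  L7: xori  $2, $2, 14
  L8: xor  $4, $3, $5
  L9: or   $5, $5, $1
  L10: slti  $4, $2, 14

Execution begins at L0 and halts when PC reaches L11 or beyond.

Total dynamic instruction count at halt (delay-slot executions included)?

7

#0 sub  $3, $1, $1 ; 0/12/0/0/9/5
#1 ori   $5, $1, 4 ; 0/12/0/0/9/12
#2 and  $2, $0, $3 ; 0/12/0/0/9/12
#3 beq  $0, $2, L9 ; 0/12/0/0/9/12 ; →target
#4 xori  $2, $5, 0 ; 0/12/12/0/9/12
#9 or   $5, $5, $1 ; 0/12/12/0/9/12
#10 slti  $4, $2, 14 ; 0/12/12/0/1/12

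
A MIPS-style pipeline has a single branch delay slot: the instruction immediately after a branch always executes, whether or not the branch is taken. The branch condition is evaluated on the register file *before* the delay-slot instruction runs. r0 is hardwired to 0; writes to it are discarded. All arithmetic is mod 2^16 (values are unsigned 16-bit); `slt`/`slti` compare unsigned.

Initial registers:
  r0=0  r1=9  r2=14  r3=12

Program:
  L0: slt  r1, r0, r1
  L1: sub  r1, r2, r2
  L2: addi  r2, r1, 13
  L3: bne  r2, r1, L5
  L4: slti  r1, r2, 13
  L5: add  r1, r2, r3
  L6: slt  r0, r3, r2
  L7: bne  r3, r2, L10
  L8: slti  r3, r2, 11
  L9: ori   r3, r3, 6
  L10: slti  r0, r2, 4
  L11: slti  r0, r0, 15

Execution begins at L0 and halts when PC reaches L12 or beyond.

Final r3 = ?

0

  step pc=0: slt  r1, r0, r1  regs=(0,1,14,12)
  step pc=1: sub  r1, r2, r2  regs=(0,0,14,12)
  step pc=2: addi  r2, r1, 13  regs=(0,0,13,12)
  step pc=3: bne  r2, r1, L5  cond=T  regs=(0,0,13,12)
  step pc=4: slti  r1, r2, 13  regs=(0,0,13,12)
  step pc=5: add  r1, r2, r3  regs=(0,25,13,12)
  step pc=6: slt  r0, r3, r2  regs=(0,25,13,12)
  step pc=7: bne  r3, r2, L10  cond=T  regs=(0,25,13,12)
  step pc=8: slti  r3, r2, 11  regs=(0,25,13,0)
  step pc=10: slti  r0, r2, 4  regs=(0,25,13,0)
  step pc=11: slti  r0, r0, 15  regs=(0,25,13,0)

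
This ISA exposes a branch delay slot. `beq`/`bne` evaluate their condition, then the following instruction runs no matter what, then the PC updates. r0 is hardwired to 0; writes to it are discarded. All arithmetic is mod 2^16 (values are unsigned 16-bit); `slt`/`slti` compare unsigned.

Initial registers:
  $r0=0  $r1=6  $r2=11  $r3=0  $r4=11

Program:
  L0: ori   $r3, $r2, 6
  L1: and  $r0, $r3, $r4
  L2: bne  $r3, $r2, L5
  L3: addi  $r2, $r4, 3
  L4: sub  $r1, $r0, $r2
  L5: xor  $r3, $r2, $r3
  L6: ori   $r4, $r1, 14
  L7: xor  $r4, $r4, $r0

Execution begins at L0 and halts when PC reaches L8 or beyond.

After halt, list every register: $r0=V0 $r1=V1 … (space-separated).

PC=0  ori   $r3, $r2, 6      | $r0=0 $r1=6 $r2=11 $r3=15 $r4=11
PC=1  and  $r0, $r3, $r4     | $r0=0 $r1=6 $r2=11 $r3=15 $r4=11
PC=2  bne  $r3, $r2, L5      | $r0=0 $r1=6 $r2=11 $r3=15 $r4=11  [TAKEN]
PC=3  addi  $r2, $r4, 3      | $r0=0 $r1=6 $r2=14 $r3=15 $r4=11
PC=5  xor  $r3, $r2, $r3     | $r0=0 $r1=6 $r2=14 $r3=1 $r4=11
PC=6  ori   $r4, $r1, 14     | $r0=0 $r1=6 $r2=14 $r3=1 $r4=14
PC=7  xor  $r4, $r4, $r0     | $r0=0 $r1=6 $r2=14 $r3=1 $r4=14

$r0=0 $r1=6 $r2=14 $r3=1 $r4=14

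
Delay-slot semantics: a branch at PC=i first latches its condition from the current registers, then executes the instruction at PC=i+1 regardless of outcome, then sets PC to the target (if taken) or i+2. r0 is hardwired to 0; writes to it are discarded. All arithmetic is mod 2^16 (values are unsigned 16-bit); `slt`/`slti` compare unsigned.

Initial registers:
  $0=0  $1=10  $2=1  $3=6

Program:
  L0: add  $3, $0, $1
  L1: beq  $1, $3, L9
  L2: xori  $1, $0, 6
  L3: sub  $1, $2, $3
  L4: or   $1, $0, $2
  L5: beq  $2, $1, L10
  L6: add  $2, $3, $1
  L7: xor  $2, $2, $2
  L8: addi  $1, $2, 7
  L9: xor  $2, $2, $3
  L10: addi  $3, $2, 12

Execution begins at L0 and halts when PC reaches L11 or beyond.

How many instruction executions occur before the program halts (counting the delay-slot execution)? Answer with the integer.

5

PC=0  add  $3, $0, $1        | $0=0 $1=10 $2=1 $3=10
PC=1  beq  $1, $3, L9        | $0=0 $1=10 $2=1 $3=10  [TAKEN]
PC=2  xori  $1, $0, 6        | $0=0 $1=6 $2=1 $3=10
PC=9  xor  $2, $2, $3        | $0=0 $1=6 $2=11 $3=10
PC=10 addi  $3, $2, 12       | $0=0 $1=6 $2=11 $3=23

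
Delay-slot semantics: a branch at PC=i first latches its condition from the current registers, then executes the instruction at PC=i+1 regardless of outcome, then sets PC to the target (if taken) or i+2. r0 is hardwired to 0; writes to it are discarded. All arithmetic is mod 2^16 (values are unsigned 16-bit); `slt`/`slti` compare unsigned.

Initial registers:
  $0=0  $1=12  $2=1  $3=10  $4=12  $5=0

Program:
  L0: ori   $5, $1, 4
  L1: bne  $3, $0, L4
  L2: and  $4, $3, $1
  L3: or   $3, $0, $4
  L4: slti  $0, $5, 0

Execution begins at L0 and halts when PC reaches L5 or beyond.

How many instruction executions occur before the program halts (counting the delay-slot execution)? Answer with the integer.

4

[0] ori   $5, $1, 4  →  {$0:0, $1:12, $2:1, $3:10, $4:12, $5:12}
[1] bne  $3, $0, L4  →  {$0:0, $1:12, $2:1, $3:10, $4:12, $5:12}  ⟨branch taken⟩
[2] and  $4, $3, $1  →  {$0:0, $1:12, $2:1, $3:10, $4:8, $5:12}
[4] slti  $0, $5, 0  →  {$0:0, $1:12, $2:1, $3:10, $4:8, $5:12}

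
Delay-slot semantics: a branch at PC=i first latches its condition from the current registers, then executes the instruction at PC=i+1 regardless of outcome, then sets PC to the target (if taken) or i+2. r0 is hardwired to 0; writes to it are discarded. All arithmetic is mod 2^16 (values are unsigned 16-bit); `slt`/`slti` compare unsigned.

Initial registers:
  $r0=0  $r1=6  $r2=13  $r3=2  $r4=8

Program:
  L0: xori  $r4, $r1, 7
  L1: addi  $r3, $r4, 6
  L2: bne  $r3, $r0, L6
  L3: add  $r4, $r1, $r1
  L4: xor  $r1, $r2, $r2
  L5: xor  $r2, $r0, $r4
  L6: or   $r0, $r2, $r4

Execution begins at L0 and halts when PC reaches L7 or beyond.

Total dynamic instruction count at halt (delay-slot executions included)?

5

#0 xori  $r4, $r1, 7 ; 0/6/13/2/1
#1 addi  $r3, $r4, 6 ; 0/6/13/7/1
#2 bne  $r3, $r0, L6 ; 0/6/13/7/1 ; →target
#3 add  $r4, $r1, $r1 ; 0/6/13/7/12
#6 or   $r0, $r2, $r4 ; 0/6/13/7/12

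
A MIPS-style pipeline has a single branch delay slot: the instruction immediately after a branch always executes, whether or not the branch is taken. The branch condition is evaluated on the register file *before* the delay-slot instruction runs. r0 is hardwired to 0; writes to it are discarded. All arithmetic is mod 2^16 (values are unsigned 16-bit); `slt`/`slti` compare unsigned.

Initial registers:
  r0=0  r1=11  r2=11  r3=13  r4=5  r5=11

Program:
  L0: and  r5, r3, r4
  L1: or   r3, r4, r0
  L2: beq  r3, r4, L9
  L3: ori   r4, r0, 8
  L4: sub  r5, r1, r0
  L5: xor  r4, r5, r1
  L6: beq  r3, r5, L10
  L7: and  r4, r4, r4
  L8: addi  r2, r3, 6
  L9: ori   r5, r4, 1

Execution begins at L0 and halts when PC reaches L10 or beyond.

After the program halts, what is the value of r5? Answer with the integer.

#0 and  r5, r3, r4 ; 0/11/11/13/5/5
#1 or   r3, r4, r0 ; 0/11/11/5/5/5
#2 beq  r3, r4, L9 ; 0/11/11/5/5/5 ; →target
#3 ori   r4, r0, 8 ; 0/11/11/5/8/5
#9 ori   r5, r4, 1 ; 0/11/11/5/8/9

9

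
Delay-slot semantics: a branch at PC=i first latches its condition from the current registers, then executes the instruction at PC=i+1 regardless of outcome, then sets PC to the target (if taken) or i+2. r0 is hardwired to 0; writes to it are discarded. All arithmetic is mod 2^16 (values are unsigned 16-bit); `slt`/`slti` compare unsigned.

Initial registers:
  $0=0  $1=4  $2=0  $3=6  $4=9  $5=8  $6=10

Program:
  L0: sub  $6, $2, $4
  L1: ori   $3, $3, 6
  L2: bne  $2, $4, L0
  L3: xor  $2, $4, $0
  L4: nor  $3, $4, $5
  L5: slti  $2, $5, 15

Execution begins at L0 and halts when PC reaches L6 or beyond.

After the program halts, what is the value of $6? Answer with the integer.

[0] sub  $6, $2, $4  →  {$0:0, $1:4, $2:0, $3:6, $4:9, $5:8, $6:65527}
[1] ori   $3, $3, 6  →  {$0:0, $1:4, $2:0, $3:6, $4:9, $5:8, $6:65527}
[2] bne  $2, $4, L0  →  {$0:0, $1:4, $2:0, $3:6, $4:9, $5:8, $6:65527}  ⟨branch taken⟩
[3] xor  $2, $4, $0  →  {$0:0, $1:4, $2:9, $3:6, $4:9, $5:8, $6:65527}
[0] sub  $6, $2, $4  →  {$0:0, $1:4, $2:9, $3:6, $4:9, $5:8, $6:0}
[1] ori   $3, $3, 6  →  {$0:0, $1:4, $2:9, $3:6, $4:9, $5:8, $6:0}
[2] bne  $2, $4, L0  →  {$0:0, $1:4, $2:9, $3:6, $4:9, $5:8, $6:0}  ⟨branch fallthrough⟩
[3] xor  $2, $4, $0  →  {$0:0, $1:4, $2:9, $3:6, $4:9, $5:8, $6:0}
[4] nor  $3, $4, $5  →  {$0:0, $1:4, $2:9, $3:65526, $4:9, $5:8, $6:0}
[5] slti  $2, $5, 15  →  {$0:0, $1:4, $2:1, $3:65526, $4:9, $5:8, $6:0}

0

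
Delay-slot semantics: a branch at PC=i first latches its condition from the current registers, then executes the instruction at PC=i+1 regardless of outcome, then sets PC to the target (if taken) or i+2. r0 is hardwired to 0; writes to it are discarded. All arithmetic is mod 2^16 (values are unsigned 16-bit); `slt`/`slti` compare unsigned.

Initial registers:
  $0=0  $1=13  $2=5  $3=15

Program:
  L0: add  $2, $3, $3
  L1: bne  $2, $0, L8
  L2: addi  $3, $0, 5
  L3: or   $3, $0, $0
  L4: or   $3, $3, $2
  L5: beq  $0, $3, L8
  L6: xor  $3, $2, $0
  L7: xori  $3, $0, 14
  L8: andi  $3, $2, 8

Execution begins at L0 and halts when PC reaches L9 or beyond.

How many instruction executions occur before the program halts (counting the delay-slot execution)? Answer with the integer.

4

  step pc=0: add  $2, $3, $3  regs=(0,13,30,15)
  step pc=1: bne  $2, $0, L8  cond=T  regs=(0,13,30,15)
  step pc=2: addi  $3, $0, 5  regs=(0,13,30,5)
  step pc=8: andi  $3, $2, 8  regs=(0,13,30,8)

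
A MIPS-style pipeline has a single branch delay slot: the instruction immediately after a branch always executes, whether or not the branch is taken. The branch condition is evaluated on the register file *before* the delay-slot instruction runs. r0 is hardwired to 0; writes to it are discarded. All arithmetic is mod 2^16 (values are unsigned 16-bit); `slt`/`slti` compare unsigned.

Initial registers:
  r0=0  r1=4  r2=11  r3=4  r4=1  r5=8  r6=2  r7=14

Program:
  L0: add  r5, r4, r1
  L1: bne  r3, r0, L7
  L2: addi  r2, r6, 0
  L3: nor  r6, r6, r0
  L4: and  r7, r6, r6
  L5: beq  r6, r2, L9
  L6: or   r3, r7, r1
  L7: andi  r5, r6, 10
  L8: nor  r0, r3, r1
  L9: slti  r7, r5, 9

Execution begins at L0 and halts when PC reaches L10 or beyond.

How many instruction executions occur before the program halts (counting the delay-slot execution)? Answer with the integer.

#0 add  r5, r4, r1 ; 0/4/11/4/1/5/2/14
#1 bne  r3, r0, L7 ; 0/4/11/4/1/5/2/14 ; →target
#2 addi  r2, r6, 0 ; 0/4/2/4/1/5/2/14
#7 andi  r5, r6, 10 ; 0/4/2/4/1/2/2/14
#8 nor  r0, r3, r1 ; 0/4/2/4/1/2/2/14
#9 slti  r7, r5, 9 ; 0/4/2/4/1/2/2/1

6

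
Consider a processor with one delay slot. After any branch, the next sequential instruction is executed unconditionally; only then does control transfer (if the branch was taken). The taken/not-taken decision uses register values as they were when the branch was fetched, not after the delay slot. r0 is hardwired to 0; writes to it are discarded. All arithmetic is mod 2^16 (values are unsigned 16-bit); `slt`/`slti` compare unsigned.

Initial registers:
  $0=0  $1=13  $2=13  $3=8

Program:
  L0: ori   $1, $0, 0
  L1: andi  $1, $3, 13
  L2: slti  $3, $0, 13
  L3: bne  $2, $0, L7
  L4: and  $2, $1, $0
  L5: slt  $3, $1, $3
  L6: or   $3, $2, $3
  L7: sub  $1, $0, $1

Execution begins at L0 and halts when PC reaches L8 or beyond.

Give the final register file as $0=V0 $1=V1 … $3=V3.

PC=0  ori   $1, $0, 0        | $0=0 $1=0 $2=13 $3=8
PC=1  andi  $1, $3, 13       | $0=0 $1=8 $2=13 $3=8
PC=2  slti  $3, $0, 13       | $0=0 $1=8 $2=13 $3=1
PC=3  bne  $2, $0, L7        | $0=0 $1=8 $2=13 $3=1  [TAKEN]
PC=4  and  $2, $1, $0        | $0=0 $1=8 $2=0 $3=1
PC=7  sub  $1, $0, $1        | $0=0 $1=65528 $2=0 $3=1

$0=0 $1=65528 $2=0 $3=1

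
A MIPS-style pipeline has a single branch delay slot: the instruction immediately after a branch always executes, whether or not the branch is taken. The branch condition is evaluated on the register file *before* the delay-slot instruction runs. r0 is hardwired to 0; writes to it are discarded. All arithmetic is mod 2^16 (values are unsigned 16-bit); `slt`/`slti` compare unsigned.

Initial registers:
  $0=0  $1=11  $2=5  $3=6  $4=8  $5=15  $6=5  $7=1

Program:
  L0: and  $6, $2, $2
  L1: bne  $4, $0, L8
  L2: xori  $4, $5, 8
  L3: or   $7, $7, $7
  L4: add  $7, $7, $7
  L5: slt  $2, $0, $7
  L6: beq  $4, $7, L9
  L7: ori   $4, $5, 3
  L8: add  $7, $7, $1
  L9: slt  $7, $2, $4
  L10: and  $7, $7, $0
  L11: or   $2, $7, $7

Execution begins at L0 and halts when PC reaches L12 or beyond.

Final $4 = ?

  step pc=0: and  $6, $2, $2  regs=(0,11,5,6,8,15,5,1)
  step pc=1: bne  $4, $0, L8  cond=T  regs=(0,11,5,6,8,15,5,1)
  step pc=2: xori  $4, $5, 8  regs=(0,11,5,6,7,15,5,1)
  step pc=8: add  $7, $7, $1  regs=(0,11,5,6,7,15,5,12)
  step pc=9: slt  $7, $2, $4  regs=(0,11,5,6,7,15,5,1)
  step pc=10: and  $7, $7, $0  regs=(0,11,5,6,7,15,5,0)
  step pc=11: or   $2, $7, $7  regs=(0,11,0,6,7,15,5,0)

7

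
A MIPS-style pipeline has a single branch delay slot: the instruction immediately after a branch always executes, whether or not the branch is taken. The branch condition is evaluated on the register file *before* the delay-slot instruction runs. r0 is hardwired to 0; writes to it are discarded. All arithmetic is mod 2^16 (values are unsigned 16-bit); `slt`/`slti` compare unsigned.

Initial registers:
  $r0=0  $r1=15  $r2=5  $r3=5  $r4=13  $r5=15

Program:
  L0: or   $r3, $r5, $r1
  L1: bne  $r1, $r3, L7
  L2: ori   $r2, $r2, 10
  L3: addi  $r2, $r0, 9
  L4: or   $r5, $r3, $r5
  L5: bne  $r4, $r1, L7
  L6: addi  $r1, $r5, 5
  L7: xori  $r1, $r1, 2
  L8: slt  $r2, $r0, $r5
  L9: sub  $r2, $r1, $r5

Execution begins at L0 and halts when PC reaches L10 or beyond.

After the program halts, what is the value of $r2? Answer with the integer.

7

  step pc=0: or   $r3, $r5, $r1  regs=(0,15,5,15,13,15)
  step pc=1: bne  $r1, $r3, L7  cond=F  regs=(0,15,5,15,13,15)
  step pc=2: ori   $r2, $r2, 10  regs=(0,15,15,15,13,15)
  step pc=3: addi  $r2, $r0, 9  regs=(0,15,9,15,13,15)
  step pc=4: or   $r5, $r3, $r5  regs=(0,15,9,15,13,15)
  step pc=5: bne  $r4, $r1, L7  cond=T  regs=(0,15,9,15,13,15)
  step pc=6: addi  $r1, $r5, 5  regs=(0,20,9,15,13,15)
  step pc=7: xori  $r1, $r1, 2  regs=(0,22,9,15,13,15)
  step pc=8: slt  $r2, $r0, $r5  regs=(0,22,1,15,13,15)
  step pc=9: sub  $r2, $r1, $r5  regs=(0,22,7,15,13,15)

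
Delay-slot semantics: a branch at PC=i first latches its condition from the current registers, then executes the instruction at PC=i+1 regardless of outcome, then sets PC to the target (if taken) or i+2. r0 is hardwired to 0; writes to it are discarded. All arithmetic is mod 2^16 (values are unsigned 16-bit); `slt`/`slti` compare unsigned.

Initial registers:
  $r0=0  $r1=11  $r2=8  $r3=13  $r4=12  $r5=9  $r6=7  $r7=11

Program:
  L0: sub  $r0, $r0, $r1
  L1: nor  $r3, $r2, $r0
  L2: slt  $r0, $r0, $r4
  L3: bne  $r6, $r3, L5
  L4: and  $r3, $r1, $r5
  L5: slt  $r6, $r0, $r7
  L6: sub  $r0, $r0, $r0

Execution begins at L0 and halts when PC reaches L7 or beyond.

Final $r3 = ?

9

[0] sub  $r0, $r0, $r1  →  {$r0:0, $r1:11, $r2:8, $r3:13, $r4:12, $r5:9, $r6:7, $r7:11}
[1] nor  $r3, $r2, $r0  →  {$r0:0, $r1:11, $r2:8, $r3:65527, $r4:12, $r5:9, $r6:7, $r7:11}
[2] slt  $r0, $r0, $r4  →  {$r0:0, $r1:11, $r2:8, $r3:65527, $r4:12, $r5:9, $r6:7, $r7:11}
[3] bne  $r6, $r3, L5  →  {$r0:0, $r1:11, $r2:8, $r3:65527, $r4:12, $r5:9, $r6:7, $r7:11}  ⟨branch taken⟩
[4] and  $r3, $r1, $r5  →  {$r0:0, $r1:11, $r2:8, $r3:9, $r4:12, $r5:9, $r6:7, $r7:11}
[5] slt  $r6, $r0, $r7  →  {$r0:0, $r1:11, $r2:8, $r3:9, $r4:12, $r5:9, $r6:1, $r7:11}
[6] sub  $r0, $r0, $r0  →  {$r0:0, $r1:11, $r2:8, $r3:9, $r4:12, $r5:9, $r6:1, $r7:11}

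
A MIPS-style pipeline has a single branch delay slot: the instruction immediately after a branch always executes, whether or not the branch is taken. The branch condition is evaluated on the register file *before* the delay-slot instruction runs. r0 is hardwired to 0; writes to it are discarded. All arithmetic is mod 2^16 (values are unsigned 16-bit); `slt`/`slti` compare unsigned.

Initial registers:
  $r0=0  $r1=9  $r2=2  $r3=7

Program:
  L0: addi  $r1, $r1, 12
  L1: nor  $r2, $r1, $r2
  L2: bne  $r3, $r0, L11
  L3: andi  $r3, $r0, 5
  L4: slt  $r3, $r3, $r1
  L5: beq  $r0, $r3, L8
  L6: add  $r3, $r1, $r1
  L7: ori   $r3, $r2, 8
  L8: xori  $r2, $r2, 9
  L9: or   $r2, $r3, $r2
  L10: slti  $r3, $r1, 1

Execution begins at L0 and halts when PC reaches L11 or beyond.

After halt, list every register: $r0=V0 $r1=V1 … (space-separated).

PC=0  addi  $r1, $r1, 12     | $r0=0 $r1=21 $r2=2 $r3=7
PC=1  nor  $r2, $r1, $r2     | $r0=0 $r1=21 $r2=65512 $r3=7
PC=2  bne  $r3, $r0, L11     | $r0=0 $r1=21 $r2=65512 $r3=7  [TAKEN]
PC=3  andi  $r3, $r0, 5      | $r0=0 $r1=21 $r2=65512 $r3=0

$r0=0 $r1=21 $r2=65512 $r3=0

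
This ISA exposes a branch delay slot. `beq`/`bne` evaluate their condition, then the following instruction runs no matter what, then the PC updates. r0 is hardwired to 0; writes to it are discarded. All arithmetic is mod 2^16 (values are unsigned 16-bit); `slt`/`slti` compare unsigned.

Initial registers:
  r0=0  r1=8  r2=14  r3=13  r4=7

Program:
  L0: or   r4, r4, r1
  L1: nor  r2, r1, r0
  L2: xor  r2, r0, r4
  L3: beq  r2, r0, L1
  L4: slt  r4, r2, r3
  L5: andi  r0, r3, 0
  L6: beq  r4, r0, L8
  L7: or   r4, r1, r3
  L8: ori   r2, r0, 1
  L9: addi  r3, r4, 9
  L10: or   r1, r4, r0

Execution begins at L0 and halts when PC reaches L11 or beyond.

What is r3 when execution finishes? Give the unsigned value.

22

  step pc=0: or   r4, r4, r1  regs=(0,8,14,13,15)
  step pc=1: nor  r2, r1, r0  regs=(0,8,65527,13,15)
  step pc=2: xor  r2, r0, r4  regs=(0,8,15,13,15)
  step pc=3: beq  r2, r0, L1  cond=F  regs=(0,8,15,13,15)
  step pc=4: slt  r4, r2, r3  regs=(0,8,15,13,0)
  step pc=5: andi  r0, r3, 0  regs=(0,8,15,13,0)
  step pc=6: beq  r4, r0, L8  cond=T  regs=(0,8,15,13,0)
  step pc=7: or   r4, r1, r3  regs=(0,8,15,13,13)
  step pc=8: ori   r2, r0, 1  regs=(0,8,1,13,13)
  step pc=9: addi  r3, r4, 9  regs=(0,8,1,22,13)
  step pc=10: or   r1, r4, r0  regs=(0,13,1,22,13)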